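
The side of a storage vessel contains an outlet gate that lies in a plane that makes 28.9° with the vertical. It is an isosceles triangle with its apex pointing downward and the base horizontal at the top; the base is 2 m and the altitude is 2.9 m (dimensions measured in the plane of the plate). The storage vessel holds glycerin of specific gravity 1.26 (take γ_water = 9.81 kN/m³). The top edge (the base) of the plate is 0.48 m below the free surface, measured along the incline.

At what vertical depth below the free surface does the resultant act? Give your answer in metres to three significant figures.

h_p = 1.55 m

γ = 1.26 × 9.81 = 12.3606 kN/m³.
The plate makes 28.9° with the vertical, i.e. θ = 90° − 28.9° = 61.1° to the horizontal. Measuring y along the incline from the free-surface line, vertical depth h = y·sinθ with sinθ = 0.875465.
With the apex down, the centroid sits h/3 = 2.9/3 = 0.966667 m below the base (the top edge), so y_c = 0.48 + 0.966667 = 1.44667 m and h_c = 1.44667 × 0.875465 = 1.26651 m.
A = ½ × 2 × 2.9 = 2.9 m².
Resultant F = γ·h_c·A = 12.3606 × 1.26651 × 2.9 = 45.399 kN.
I_c = b·h³/36 = 2 × 2.9³/36 = 1.35494 m⁴.
Centre of pressure: y_p = y_c + I_c/(y_c·A) = 1.44667 + 1.35494/(1.44667 × 2.9) = 1.44667 + 0.322963 = 1.76963 m along the plane.
Vertically, h_p = y_p·sinθ = 1.76963 × 0.875465 = 1.54925 m.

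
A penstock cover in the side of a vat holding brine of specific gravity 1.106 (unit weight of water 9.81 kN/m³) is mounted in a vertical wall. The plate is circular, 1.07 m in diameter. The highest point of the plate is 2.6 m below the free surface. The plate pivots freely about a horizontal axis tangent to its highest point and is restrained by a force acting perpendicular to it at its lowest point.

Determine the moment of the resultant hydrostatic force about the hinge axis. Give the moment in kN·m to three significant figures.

γ = 1.106 × 9.81 = 10.84986 kN/m³.
The centroid is at the centre, 0.535 m below the top of the plate, so the centroid depth is h_c = 2.6 + 0.535 = 3.135 m.
A = π(0.535)² = 0.899202 m².
Resultant F = γ·h_c·A = 10.84986 × 3.135 × 0.899202 = 30.5857 kN.
I_c = πr⁴/4 = π × 0.535⁴/4 = 0.0643435 m⁴.
Centre of pressure: y_p = y_c + I_c/(y_c·A) = 3.135 + 0.0643435/(3.135 × 0.899202) = 3.135 + 0.022825 = 3.15782 m along the plane.
The resultant acts 0.535 + 0.022825 = 0.557825 m (along the plate) below the hinge at the top edge, so the moment about the hinge is M = F × 0.557825 = 30.5857 × 0.557825 = 17.0615 kN·m.

M ≈ 17.1 kN·m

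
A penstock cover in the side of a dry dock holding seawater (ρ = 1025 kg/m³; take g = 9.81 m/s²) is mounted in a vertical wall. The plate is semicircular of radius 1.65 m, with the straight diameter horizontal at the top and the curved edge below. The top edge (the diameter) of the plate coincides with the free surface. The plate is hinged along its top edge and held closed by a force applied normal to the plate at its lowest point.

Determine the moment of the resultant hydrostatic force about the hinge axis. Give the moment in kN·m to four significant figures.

γ = ρg = 1025 × 9.81 / 1000 = 10.05525 kN/m³.
The centroid of a semicircle lies 4r/(3π) = 0.700282 m from the diameter, here below the top edge, so the centroid depth is h_c = 0.700282 m.
A = πr²/2 = π × 1.65²/2 = 4.27649 m².
Resultant F = γ·h_c·A = 10.05525 × 0.700282 × 4.27649 = 30.1129 kN.
I_c = (π/8 − 8/(9π))·r⁴ = 0.109757 × 1.65⁴ = 0.81352 m⁴.
Centre of pressure: y_p = y_c + I_c/(y_c·A) = 0.700282 + 0.81352/(0.700282 × 4.27649) = 0.700282 + 0.271649 = 0.971931 m along the plane.
The resultant acts 0.700282 + 0.271649 = 0.971931 m (along the plate) below the hinge at the top edge, so the moment about the hinge is M = F × 0.971931 = 30.1129 × 0.971931 = 29.2677 kN·m.

M ≈ 29.27 kN·m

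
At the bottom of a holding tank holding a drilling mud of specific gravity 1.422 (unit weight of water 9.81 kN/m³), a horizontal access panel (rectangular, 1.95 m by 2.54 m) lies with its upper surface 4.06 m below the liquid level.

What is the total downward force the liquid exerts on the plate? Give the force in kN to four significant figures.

γ = 1.422 × 9.81 = 13.94982 kN/m³.
The plate is horizontal, so pressure is uniform at p = γ·h = 13.94982 × 4.06 = 56.6363 kN/m².
A = 1.95 × 2.54 = 4.953 m².
F = p·A = 56.6363 × 4.953 = 280.52 kN.

F ≈ 280.5 kN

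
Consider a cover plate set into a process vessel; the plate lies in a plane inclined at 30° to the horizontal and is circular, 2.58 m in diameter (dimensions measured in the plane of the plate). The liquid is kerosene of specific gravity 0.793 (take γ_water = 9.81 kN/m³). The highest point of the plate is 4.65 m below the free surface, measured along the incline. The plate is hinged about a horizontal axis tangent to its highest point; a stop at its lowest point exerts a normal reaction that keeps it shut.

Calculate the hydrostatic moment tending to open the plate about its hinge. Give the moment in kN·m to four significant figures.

M ≈ 164.3 kN·m

γ = 0.793 × 9.81 = 7.77933 kN/m³.
Let θ = 30° be the plate's angle to the horizontal; measure y along the incline from where the plane meets the free surface. Vertical depth h = y·sinθ with sinθ = 0.500000.
The centroid is at the centre, 1.29 m below the top of the plate, so y_c = 4.65 + 1.29 = 5.94 m and h_c = 5.94 × 0.500000 = 2.97 m.
A = π(1.29)² = 5.22792 m².
Resultant F = γ·h_c·A = 7.77933 × 2.97 × 5.22792 = 120.789 kN.
I_c = πr⁴/4 = π × 1.29⁴/4 = 2.17495 m⁴.
Centre of pressure: y_p = y_c + I_c/(y_c·A) = 5.94 + 2.17495/(5.94 × 5.22792) = 5.94 + 0.070038 = 6.01004 m along the plane.
The resultant acts 1.29 + 0.070038 = 1.36004 m (along the plate) below the hinge at the top edge, so the moment about the hinge is M = F × 1.36004 = 120.789 × 1.36004 = 164.278 kN·m.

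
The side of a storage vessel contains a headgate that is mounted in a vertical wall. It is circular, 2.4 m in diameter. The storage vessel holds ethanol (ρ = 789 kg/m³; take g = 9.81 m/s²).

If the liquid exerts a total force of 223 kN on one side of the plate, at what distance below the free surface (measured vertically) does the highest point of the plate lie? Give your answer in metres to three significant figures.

d_top ≈ 5.17 m

γ = ρg = 789 × 9.81 / 1000 = 7.74009 kN/m³.
A = π(1.2)² = 4.52389 m².
From F = γ·h_c·A, the centroid depth is h_c = 223/(7.74009 × 4.52389) = 6.36864 m.
The centroid is at the centre, 1.2 m below the top of the plate, so the highest point sits at h_top = 6.36864 − 1.2 = 5.16864 m below the surface.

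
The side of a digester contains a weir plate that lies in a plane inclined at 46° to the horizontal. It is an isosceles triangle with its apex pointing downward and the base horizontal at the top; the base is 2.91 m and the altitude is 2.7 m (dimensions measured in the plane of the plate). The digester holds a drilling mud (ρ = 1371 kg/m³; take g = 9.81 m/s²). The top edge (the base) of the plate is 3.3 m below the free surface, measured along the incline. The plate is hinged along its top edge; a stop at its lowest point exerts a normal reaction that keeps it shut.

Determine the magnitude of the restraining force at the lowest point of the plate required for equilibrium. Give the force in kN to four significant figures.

P ≈ 58.91 kN

γ = ρg = 1371 × 9.81 / 1000 = 13.44951 kN/m³.
Let θ = 46° be the plate's angle to the horizontal; measure y along the incline from where the plane meets the free surface. Vertical depth h = y·sinθ with sinθ = 0.719340.
With the apex down, the centroid sits h/3 = 2.7/3 = 0.9 m below the base (the top edge), so y_c = 3.3 + 0.9 = 4.2 m and h_c = 4.2 × 0.719340 = 3.02123 m.
A = ½ × 2.91 × 2.7 = 3.9285 m².
Resultant F = γ·h_c·A = 13.44951 × 3.02123 × 3.9285 = 159.631 kN.
I_c = b·h³/36 = 2.91 × 2.7³/36 = 1.59104 m⁴.
Centre of pressure: y_p = y_c + I_c/(y_c·A) = 4.2 + 1.59104/(4.2 × 3.9285) = 4.2 + 0.0964284 = 4.29643 m along the plane.
The resultant acts 0.9 + 0.0964284 = 0.996428 m (along the plate) below the hinge at the top edge, so the moment about the hinge is M = F × 0.996428 = 159.631 × 0.996428 = 159.061 kN·m.
A normal force at the bottom, 2.7 m from the hinge, must supply this moment: P = 159.061/2.7 = 58.9115 kN.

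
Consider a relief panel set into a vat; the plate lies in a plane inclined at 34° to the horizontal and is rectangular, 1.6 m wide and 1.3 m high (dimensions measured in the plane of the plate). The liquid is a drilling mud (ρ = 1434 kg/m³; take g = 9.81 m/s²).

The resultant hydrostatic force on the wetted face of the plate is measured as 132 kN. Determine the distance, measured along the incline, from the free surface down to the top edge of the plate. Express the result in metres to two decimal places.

y_top ≈ 7.42 m

γ = ρg = 1434 × 9.81 / 1000 = 14.06754 kN/m³.
A = 1.6 × 1.3 = 2.08 m².
From F = γ·h_c·A, the centroid depth is h_c = 132/(14.06754 × 2.08) = 4.5112 m.
Let θ = 34° be the plate's angle to the horizontal; measure y along the incline from where the plane meets the free surface. Vertical depth h = y·sinθ with sinθ = 0.559193.
Along the incline, y_c = h_c/sinθ = 4.5112/0.559193 = 8.06734 m.
The centroid lies 1.3/2 = 0.65 m below the top edge, so the top edge sits at y_top = 8.06734 − 0.65 = 7.41734 m along the incline.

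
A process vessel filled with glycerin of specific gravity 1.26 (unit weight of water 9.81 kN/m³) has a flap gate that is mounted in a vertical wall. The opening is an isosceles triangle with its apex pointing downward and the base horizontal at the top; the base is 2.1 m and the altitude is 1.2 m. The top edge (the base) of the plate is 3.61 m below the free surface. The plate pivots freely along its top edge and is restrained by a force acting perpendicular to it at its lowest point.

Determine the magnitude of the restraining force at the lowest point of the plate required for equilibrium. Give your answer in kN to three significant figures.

γ = 1.26 × 9.81 = 12.3606 kN/m³.
With the apex down, the centroid sits h/3 = 1.2/3 = 0.4 m below the base (the top edge), so the centroid depth is h_c = 3.61 + 0.4 = 4.01 m.
A = ½ × 2.1 × 1.2 = 1.26 m².
Resultant F = γ·h_c·A = 12.3606 × 4.01 × 1.26 = 62.4532 kN.
I_c = b·h³/36 = 2.1 × 1.2³/36 = 0.1008 m⁴.
Centre of pressure: y_p = y_c + I_c/(y_c·A) = 4.01 + 0.1008/(4.01 × 1.26) = 4.01 + 0.0199501 = 4.02995 m along the plane.
The resultant acts 0.4 + 0.0199501 = 0.41995 m (along the plate) below the hinge at the top edge, so the moment about the hinge is M = F × 0.41995 = 62.4532 × 0.41995 = 26.2272 kN·m.
A normal force at the bottom, 1.2 m from the hinge, must supply this moment: P = 26.2272/1.2 = 21.856 kN.

P ≈ 21.9 kN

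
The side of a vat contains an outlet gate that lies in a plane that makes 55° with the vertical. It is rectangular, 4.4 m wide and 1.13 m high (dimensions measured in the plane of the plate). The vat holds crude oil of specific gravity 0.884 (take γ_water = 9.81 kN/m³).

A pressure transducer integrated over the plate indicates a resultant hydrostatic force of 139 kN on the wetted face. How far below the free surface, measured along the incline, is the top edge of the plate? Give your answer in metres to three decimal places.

γ = 0.884 × 9.81 = 8.67204 kN/m³.
A = 4.4 × 1.13 = 4.972 m².
From F = γ·h_c·A, the centroid depth is h_c = 139/(8.67204 × 4.972) = 3.22376 m.
The plate makes 55° with the vertical, i.e. θ = 90° − 55° = 35° to the horizontal. Measuring y along the incline from the free-surface line, vertical depth h = y·sinθ with sinθ = 0.573576.
Along the incline, y_c = h_c/sinθ = 3.22376/0.573576 = 5.62046 m.
The centroid lies 1.13/2 = 0.565 m below the top edge, so the top edge sits at y_top = 5.62046 − 0.565 = 5.05546 m along the incline.

y_top ≈ 5.055 m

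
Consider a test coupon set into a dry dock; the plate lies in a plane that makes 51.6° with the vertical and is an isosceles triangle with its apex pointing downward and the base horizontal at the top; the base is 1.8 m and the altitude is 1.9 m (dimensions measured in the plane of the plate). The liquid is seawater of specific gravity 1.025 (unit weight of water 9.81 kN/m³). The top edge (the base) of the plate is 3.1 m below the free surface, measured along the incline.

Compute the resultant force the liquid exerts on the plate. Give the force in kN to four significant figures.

F ≈ 39.87 kN

γ = 1.025 × 9.81 = 10.05525 kN/m³.
The plate makes 51.6° with the vertical, i.e. θ = 90° − 51.6° = 38.4° to the horizontal. Measuring y along the incline from the free-surface line, vertical depth h = y·sinθ with sinθ = 0.621148.
With the apex down, the centroid sits h/3 = 1.9/3 = 0.633333 m below the base (the top edge), so y_c = 3.1 + 0.633333 = 3.73333 m and h_c = 3.73333 × 0.621148 = 2.31895 m.
A = ½ × 1.8 × 1.9 = 1.71 m².
Resultant F = γ·h_c·A = 10.05525 × 2.31895 × 1.71 = 39.8731 kN.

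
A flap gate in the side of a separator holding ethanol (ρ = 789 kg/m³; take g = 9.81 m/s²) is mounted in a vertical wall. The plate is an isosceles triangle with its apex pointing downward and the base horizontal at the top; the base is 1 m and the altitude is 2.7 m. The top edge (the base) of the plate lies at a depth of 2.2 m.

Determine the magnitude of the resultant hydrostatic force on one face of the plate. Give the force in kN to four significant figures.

F ≈ 32.39 kN

γ = ρg = 789 × 9.81 / 1000 = 7.74009 kN/m³.
With the apex down, the centroid sits h/3 = 2.7/3 = 0.9 m below the base (the top edge), so the centroid depth is h_c = 2.2 + 0.9 = 3.1 m.
A = ½ × 1 × 2.7 = 1.35 m².
Resultant F = γ·h_c·A = 7.74009 × 3.1 × 1.35 = 32.3923 kN.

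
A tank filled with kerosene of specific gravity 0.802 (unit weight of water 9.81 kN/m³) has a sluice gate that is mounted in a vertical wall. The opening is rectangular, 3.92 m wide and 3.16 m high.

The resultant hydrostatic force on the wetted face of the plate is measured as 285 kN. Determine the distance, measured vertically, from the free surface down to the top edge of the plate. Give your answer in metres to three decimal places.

γ = 0.802 × 9.81 = 7.86762 kN/m³.
A = 3.92 × 3.16 = 12.3872 m².
From F = γ·h_c·A, the centroid depth is h_c = 285/(7.86762 × 12.3872) = 2.92434 m.
The centroid lies 3.16/2 = 1.58 m below the top edge, so the top edge sits at h_top = 2.92434 − 1.58 = 1.34434 m below the surface.

d_top ≈ 1.344 m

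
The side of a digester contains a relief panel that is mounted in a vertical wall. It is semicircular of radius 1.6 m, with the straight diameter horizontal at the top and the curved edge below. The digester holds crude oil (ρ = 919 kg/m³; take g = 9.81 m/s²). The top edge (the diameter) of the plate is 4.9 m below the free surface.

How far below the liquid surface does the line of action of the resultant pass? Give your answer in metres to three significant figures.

γ = ρg = 919 × 9.81 / 1000 = 9.01539 kN/m³.
The centroid of a semicircle lies 4r/(3π) = 0.679061 m from the diameter, here below the top edge, so the centroid depth is h_c = 4.9 + 0.679061 = 5.57906 m.
A = πr²/2 = π × 1.6²/2 = 4.02124 m².
Resultant F = γ·h_c·A = 9.01539 × 5.57906 × 4.02124 = 202.258 kN.
I_c = (π/8 − 8/(9π))·r⁴ = 0.109757 × 1.6⁴ = 0.719303 m⁴.
Centre of pressure: y_p = y_c + I_c/(y_c·A) = 5.57906 + 0.719303/(5.57906 × 4.02124) = 5.57906 + 0.032062 = 5.61112 m along the plane.

h_p = 5.61 m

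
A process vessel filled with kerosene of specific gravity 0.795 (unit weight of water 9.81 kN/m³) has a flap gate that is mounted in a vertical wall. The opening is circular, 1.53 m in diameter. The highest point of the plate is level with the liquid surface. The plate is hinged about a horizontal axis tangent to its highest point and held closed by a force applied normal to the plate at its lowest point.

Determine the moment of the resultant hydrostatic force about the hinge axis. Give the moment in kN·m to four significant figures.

M ≈ 10.49 kN·m

γ = 0.795 × 9.81 = 7.79895 kN/m³.
The centroid is at the centre, 0.765 m below the top of the plate, so the centroid depth is h_c = 0.765 m.
A = π(0.765)² = 1.83854 m².
Resultant F = γ·h_c·A = 7.79895 × 0.765 × 1.83854 = 10.9691 kN.
I_c = πr⁴/4 = π × 0.765⁴/4 = 0.26899 m⁴.
Centre of pressure: y_p = y_c + I_c/(y_c·A) = 0.765 + 0.26899/(0.765 × 1.83854) = 0.765 + 0.19125 = 0.95625 m along the plane.
The resultant acts 0.765 + 0.19125 = 0.95625 m (along the plate) below the hinge at the top edge, so the moment about the hinge is M = F × 0.95625 = 10.9691 × 0.95625 = 10.4892 kN·m.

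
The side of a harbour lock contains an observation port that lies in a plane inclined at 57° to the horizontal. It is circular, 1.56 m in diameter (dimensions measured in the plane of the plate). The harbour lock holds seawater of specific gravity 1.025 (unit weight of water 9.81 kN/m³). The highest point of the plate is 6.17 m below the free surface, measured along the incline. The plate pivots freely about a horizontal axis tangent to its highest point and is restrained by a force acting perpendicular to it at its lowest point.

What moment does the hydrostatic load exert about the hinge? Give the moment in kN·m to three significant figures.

γ = 1.025 × 9.81 = 10.05525 kN/m³.
Let θ = 57° be the plate's angle to the horizontal; measure y along the incline from where the plane meets the free surface. Vertical depth h = y·sinθ with sinθ = 0.838671.
The centroid is at the centre, 0.78 m below the top of the plate, so y_c = 6.17 + 0.78 = 6.95 m and h_c = 6.95 × 0.838671 = 5.82876 m.
A = π(0.78)² = 1.91134 m².
Resultant F = γ·h_c·A = 10.05525 × 5.82876 × 1.91134 = 112.023 kN.
I_c = πr⁴/4 = π × 0.78⁴/4 = 0.290716 m⁴.
Centre of pressure: y_p = y_c + I_c/(y_c·A) = 6.95 + 0.290716/(6.95 × 1.91134) = 6.95 + 0.021885 = 6.97189 m along the plane.
The resultant acts 0.78 + 0.021885 = 0.801885 m (along the plate) below the hinge at the top edge, so the moment about the hinge is M = F × 0.801885 = 112.023 × 0.801885 = 89.8296 kN·m.

M ≈ 89.8 kN·m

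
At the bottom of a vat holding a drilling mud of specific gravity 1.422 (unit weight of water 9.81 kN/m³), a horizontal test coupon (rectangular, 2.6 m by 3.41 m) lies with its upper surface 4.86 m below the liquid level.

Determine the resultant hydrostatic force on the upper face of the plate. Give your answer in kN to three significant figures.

γ = 1.422 × 9.81 = 13.94982 kN/m³.
The plate is horizontal, so pressure is uniform at p = γ·h = 13.94982 × 4.86 = 67.7961 kN/m².
A = 2.6 × 3.41 = 8.866 m².
F = p·A = 67.7961 × 8.866 = 601.08 kN.

F ≈ 601 kN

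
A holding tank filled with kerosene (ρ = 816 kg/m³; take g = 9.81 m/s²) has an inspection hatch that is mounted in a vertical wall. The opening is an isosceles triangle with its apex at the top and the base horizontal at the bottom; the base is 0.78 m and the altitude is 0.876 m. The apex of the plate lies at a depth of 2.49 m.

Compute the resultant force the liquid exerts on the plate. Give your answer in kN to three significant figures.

γ = ρg = 816 × 9.81 / 1000 = 8.00496 kN/m³.
With the apex up, the centroid sits 2h/3 = 2 × 0.876/3 = 0.584 m below the apex, so the centroid depth is h_c = 2.49 + 0.584 = 3.074 m.
A = ½ × 0.78 × 0.876 = 0.34164 m².
Resultant F = γ·h_c·A = 8.00496 × 3.074 × 0.34164 = 8.40682 kN.

F ≈ 8.41 kN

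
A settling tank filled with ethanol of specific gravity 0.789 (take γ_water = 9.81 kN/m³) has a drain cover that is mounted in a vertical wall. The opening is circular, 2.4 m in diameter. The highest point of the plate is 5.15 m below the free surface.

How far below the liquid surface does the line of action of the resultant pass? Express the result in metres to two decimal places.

γ = 0.789 × 9.81 = 7.74009 kN/m³.
The centroid is at the centre, 1.2 m below the top of the plate, so the centroid depth is h_c = 5.15 + 1.2 = 6.35 m.
A = π(1.2)² = 4.52389 m².
Resultant F = γ·h_c·A = 7.74009 × 6.35 × 4.52389 = 222.347 kN.
I_c = πr⁴/4 = π × 1.2⁴/4 = 1.6286 m⁴.
Centre of pressure: y_p = y_c + I_c/(y_c·A) = 6.35 + 1.6286/(6.35 × 4.52389) = 6.35 + 0.0566929 = 6.40669 m along the plane.

h_p = 6.41 m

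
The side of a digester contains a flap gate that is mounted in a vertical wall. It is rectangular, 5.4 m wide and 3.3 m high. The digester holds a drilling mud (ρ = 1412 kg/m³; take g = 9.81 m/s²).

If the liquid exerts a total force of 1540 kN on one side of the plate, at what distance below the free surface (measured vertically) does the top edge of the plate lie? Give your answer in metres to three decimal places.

γ = ρg = 1412 × 9.81 / 1000 = 13.85172 kN/m³.
A = 5.4 × 3.3 = 17.82 m².
From F = γ·h_c·A, the centroid depth is h_c = 1540/(13.85172 × 17.82) = 6.23892 m.
The centroid lies 3.3/2 = 1.65 m below the top edge, so the top edge sits at h_top = 6.23892 − 1.65 = 4.58892 m below the surface.

d_top ≈ 4.589 m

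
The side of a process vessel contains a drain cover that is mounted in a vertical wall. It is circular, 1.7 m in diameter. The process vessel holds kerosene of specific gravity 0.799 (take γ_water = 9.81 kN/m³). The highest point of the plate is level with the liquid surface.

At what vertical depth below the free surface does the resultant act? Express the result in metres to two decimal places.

h_p = 1.06 m

γ = 0.799 × 9.81 = 7.83819 kN/m³.
The centroid is at the centre, 0.85 m below the top of the plate, so the centroid depth is h_c = 0.85 m.
A = π(0.85)² = 2.2698 m².
Resultant F = γ·h_c·A = 7.83819 × 0.85 × 2.2698 = 15.1225 kN.
I_c = πr⁴/4 = π × 0.85⁴/4 = 0.409983 m⁴.
Centre of pressure: y_p = y_c + I_c/(y_c·A) = 0.85 + 0.409983/(0.85 × 2.2698) = 0.85 + 0.2125 = 1.0625 m along the plane.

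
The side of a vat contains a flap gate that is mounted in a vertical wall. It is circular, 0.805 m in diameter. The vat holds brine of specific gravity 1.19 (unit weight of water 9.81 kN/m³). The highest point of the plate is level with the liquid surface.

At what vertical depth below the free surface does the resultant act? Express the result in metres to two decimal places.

h_p = 0.50 m

γ = 1.19 × 9.81 = 11.6739 kN/m³.
The centroid is at the centre, 0.4025 m below the top of the plate, so the centroid depth is h_c = 0.4025 m.
A = π(0.4025)² = 0.508958 m².
Resultant F = γ·h_c·A = 11.6739 × 0.4025 × 0.508958 = 2.39146 kN.
I_c = πr⁴/4 = π × 0.4025⁴/4 = 0.0206136 m⁴.
Centre of pressure: y_p = y_c + I_c/(y_c·A) = 0.4025 + 0.0206136/(0.4025 × 0.508958) = 0.4025 + 0.100625 = 0.503125 m along the plane.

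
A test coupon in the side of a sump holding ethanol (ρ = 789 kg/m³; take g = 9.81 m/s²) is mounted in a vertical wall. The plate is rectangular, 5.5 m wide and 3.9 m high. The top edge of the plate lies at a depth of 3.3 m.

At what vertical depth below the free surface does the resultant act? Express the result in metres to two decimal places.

γ = ρg = 789 × 9.81 / 1000 = 7.74009 kN/m³.
The centroid lies 3.9/2 = 1.95 m below the top edge, so the centroid depth is h_c = 3.3 + 1.95 = 5.25 m.
A = 5.5 × 3.9 = 21.45 m².
Resultant F = γ·h_c·A = 7.74009 × 5.25 × 21.45 = 871.631 kN.
I_c = b·h³/12 = 5.5 × 3.9³/12 = 27.1879 m⁴.
Centre of pressure: y_p = y_c + I_c/(y_c·A) = 5.25 + 27.1879/(5.25 × 21.45) = 5.25 + 0.241429 = 5.49143 m along the plane.

h_p = 5.49 m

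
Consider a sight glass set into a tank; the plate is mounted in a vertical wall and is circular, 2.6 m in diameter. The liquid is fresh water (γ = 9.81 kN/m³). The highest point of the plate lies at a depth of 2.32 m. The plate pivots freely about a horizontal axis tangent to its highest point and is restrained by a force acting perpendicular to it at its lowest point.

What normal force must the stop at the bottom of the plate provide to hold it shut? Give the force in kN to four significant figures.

P ≈ 102.7 kN

γ = 9.81 kN/m³.
The centroid is at the centre, 1.3 m below the top of the plate, so the centroid depth is h_c = 2.32 + 1.3 = 3.62 m.
A = π(1.3)² = 5.30929 m².
Resultant F = γ·h_c·A = 9.81 × 3.62 × 5.30929 = 188.545 kN.
I_c = πr⁴/4 = π × 1.3⁴/4 = 2.24318 m⁴.
Centre of pressure: y_p = y_c + I_c/(y_c·A) = 3.62 + 2.24318/(3.62 × 5.30929) = 3.62 + 0.116713 = 3.73671 m along the plane.
The resultant acts 1.3 + 0.116713 = 1.41671 m (along the plate) below the hinge at the top edge, so the moment about the hinge is M = F × 1.41671 = 188.545 × 1.41671 = 267.114 kN·m.
A normal force at the bottom, 2.6 m from the hinge, must supply this moment: P = 267.114/2.6 = 102.736 kN.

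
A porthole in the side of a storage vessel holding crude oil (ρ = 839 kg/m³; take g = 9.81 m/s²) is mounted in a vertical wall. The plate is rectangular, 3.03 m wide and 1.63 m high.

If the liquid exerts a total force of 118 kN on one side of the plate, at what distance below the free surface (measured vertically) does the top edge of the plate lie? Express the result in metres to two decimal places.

d_top ≈ 2.09 m

γ = ρg = 839 × 9.81 / 1000 = 8.23059 kN/m³.
A = 3.03 × 1.63 = 4.9389 m².
From F = γ·h_c·A, the centroid depth is h_c = 118/(8.23059 × 4.9389) = 2.90282 m.
The centroid lies 1.63/2 = 0.815 m below the top edge, so the top edge sits at h_top = 2.90282 − 0.815 = 2.08782 m below the surface.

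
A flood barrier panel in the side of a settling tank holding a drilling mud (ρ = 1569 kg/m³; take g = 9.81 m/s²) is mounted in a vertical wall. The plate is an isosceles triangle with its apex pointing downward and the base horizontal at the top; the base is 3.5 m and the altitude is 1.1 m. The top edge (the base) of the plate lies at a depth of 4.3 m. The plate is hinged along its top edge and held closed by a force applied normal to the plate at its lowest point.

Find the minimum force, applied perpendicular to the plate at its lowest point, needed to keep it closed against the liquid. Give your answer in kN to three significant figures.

P ≈ 47.9 kN

γ = ρg = 1569 × 9.81 / 1000 = 15.39189 kN/m³.
With the apex down, the centroid sits h/3 = 1.1/3 = 0.366667 m below the base (the top edge), so the centroid depth is h_c = 4.3 + 0.366667 = 4.66667 m.
A = ½ × 3.5 × 1.1 = 1.925 m².
Resultant F = γ·h_c·A = 15.39189 × 4.66667 × 1.925 = 138.271 kN.
I_c = b·h³/36 = 3.5 × 1.1³/36 = 0.129403 m⁴.
Centre of pressure: y_p = y_c + I_c/(y_c·A) = 4.66667 + 0.129403/(4.66667 × 1.925) = 4.66667 + 0.0144048 = 4.68107 m along the plane.
The resultant acts 0.366667 + 0.0144048 = 0.381072 m (along the plate) below the hinge at the top edge, so the moment about the hinge is M = F × 0.381072 = 138.271 × 0.381072 = 52.6912 kN·m.
A normal force at the bottom, 1.1 m from the hinge, must supply this moment: P = 52.6912/1.1 = 47.9011 kN.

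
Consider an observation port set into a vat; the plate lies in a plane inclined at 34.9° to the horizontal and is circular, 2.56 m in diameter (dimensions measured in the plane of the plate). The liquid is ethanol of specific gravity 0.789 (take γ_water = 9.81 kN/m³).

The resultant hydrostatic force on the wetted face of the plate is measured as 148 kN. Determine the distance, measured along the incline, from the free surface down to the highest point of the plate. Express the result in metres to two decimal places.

γ = 0.789 × 9.81 = 7.74009 kN/m³.
A = π(1.28)² = 5.14719 m².
From F = γ·h_c·A, the centroid depth is h_c = 148/(7.74009 × 5.14719) = 3.71489 m.
Let θ = 34.9° be the plate's angle to the horizontal; measure y along the incline from where the plane meets the free surface. Vertical depth h = y·sinθ with sinθ = 0.572146.
Along the incline, y_c = h_c/sinθ = 3.71489/0.572146 = 6.49291 m.
The centroid is at the centre, 1.28 m below the top of the plate, so the highest point sits at y_top = 6.49291 − 1.28 = 5.21291 m along the incline.

y_top ≈ 5.21 m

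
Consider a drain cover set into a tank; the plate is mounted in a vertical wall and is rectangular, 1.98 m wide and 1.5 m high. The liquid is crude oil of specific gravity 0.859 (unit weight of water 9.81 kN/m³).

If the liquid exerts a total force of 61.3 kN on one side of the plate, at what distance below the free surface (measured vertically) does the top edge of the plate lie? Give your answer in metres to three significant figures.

d_top ≈ 1.70 m

γ = 0.859 × 9.81 = 8.42679 kN/m³.
A = 1.98 × 1.5 = 2.97 m².
From F = γ·h_c·A, the centroid depth is h_c = 61.3/(8.42679 × 2.97) = 2.4493 m.
The centroid lies 1.5/2 = 0.75 m below the top edge, so the top edge sits at h_top = 2.4493 − 0.75 = 1.6993 m below the surface.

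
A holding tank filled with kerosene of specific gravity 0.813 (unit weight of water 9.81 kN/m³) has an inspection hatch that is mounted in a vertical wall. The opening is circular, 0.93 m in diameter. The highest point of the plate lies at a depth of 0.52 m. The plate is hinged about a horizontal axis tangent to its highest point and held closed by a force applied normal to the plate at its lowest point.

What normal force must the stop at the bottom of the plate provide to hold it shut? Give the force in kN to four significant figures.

γ = 0.813 × 9.81 = 7.97553 kN/m³.
The centroid is at the centre, 0.465 m below the top of the plate, so the centroid depth is h_c = 0.52 + 0.465 = 0.985 m.
A = π(0.465)² = 0.679291 m².
Resultant F = γ·h_c·A = 7.97553 × 0.985 × 0.679291 = 5.33644 kN.
I_c = πr⁴/4 = π × 0.465⁴/4 = 0.0367199 m⁴.
Centre of pressure: y_p = y_c + I_c/(y_c·A) = 0.985 + 0.0367199/(0.985 × 0.679291) = 0.985 + 0.0548794 = 1.03988 m along the plane.
The resultant acts 0.465 + 0.0548794 = 0.519879 m (along the plate) below the hinge at the top edge, so the moment about the hinge is M = F × 0.519879 = 5.33644 × 0.519879 = 2.7743 kN·m.
A normal force at the bottom, 0.93 m from the hinge, must supply this moment: P = 2.7743/0.93 = 2.98312 kN.

P ≈ 2.983 kN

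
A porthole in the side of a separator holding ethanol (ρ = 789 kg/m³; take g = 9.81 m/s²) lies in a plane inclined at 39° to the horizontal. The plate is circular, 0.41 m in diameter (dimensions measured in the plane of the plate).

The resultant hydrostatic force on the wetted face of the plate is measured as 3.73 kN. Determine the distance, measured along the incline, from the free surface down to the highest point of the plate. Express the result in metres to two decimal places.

γ = ρg = 789 × 9.81 / 1000 = 7.74009 kN/m³.
A = π(0.205)² = 0.132025 m².
From F = γ·h_c·A, the centroid depth is h_c = 3.73/(7.74009 × 0.132025) = 3.65012 m.
Let θ = 39° be the plate's angle to the horizontal; measure y along the incline from where the plane meets the free surface. Vertical depth h = y·sinθ with sinθ = 0.629320.
Along the incline, y_c = h_c/sinθ = 3.65012/0.629320 = 5.8001 m.
The centroid is at the centre, 0.205 m below the top of the plate, so the highest point sits at y_top = 5.8001 − 0.205 = 5.5951 m along the incline.

y_top ≈ 5.60 m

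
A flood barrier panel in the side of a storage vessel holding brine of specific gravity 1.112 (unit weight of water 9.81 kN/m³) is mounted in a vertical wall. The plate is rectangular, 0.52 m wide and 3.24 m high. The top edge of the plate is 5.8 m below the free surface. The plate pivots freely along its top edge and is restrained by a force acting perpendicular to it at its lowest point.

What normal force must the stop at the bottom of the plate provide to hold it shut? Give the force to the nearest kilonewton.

γ = 1.112 × 9.81 = 10.90872 kN/m³.
The centroid lies 3.24/2 = 1.62 m below the top edge, so the centroid depth is h_c = 5.8 + 1.62 = 7.42 m.
A = 0.52 × 3.24 = 1.6848 m².
Resultant F = γ·h_c·A = 10.90872 × 7.42 × 1.6848 = 136.372 kN.
I_c = b·h³/12 = 0.52 × 3.24³/12 = 1.47386 m⁴.
Centre of pressure: y_p = y_c + I_c/(y_c·A) = 7.42 + 1.47386/(7.42 × 1.6848) = 7.42 + 0.117897 = 7.5379 m along the plane.
The resultant acts 1.62 + 0.117897 = 1.7379 m (along the plate) below the hinge at the top edge, so the moment about the hinge is M = F × 1.7379 = 136.372 × 1.7379 = 237.001 kN·m.
A normal force at the bottom, 3.24 m from the hinge, must supply this moment: P = 237.001/3.24 = 73.1485 kN.

P ≈ 73 kN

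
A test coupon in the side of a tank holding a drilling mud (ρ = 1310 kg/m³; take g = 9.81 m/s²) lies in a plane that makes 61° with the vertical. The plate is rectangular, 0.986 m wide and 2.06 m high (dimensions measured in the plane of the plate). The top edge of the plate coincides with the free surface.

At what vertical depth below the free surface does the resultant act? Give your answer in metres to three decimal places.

γ = ρg = 1310 × 9.81 / 1000 = 12.8511 kN/m³.
The plate makes 61° with the vertical, i.e. θ = 90° − 61° = 29° to the horizontal. Measuring y along the incline from the free-surface line, vertical depth h = y·sinθ with sinθ = 0.484810.
The centroid lies 2.06/2 = 1.03 m below the top edge, so y_c = 1.03 m and h_c = 1.03 × 0.484810 = 0.499354 m.
A = 0.986 × 2.06 = 2.03116 m².
Resultant F = γ·h_c·A = 12.8511 × 0.499354 × 2.03116 = 13.0345 kN.
I_c = b·h³/12 = 0.986 × 2.06³/12 = 0.718286 m⁴.
Centre of pressure: y_p = y_c + I_c/(y_c·A) = 1.03 + 0.718286/(1.03 × 2.03116) = 1.03 + 0.343333 = 1.37333 m along the plane.
Vertically, h_p = y_p·sinθ = 1.37333 × 0.484810 = 0.665804 m.

h_p = 0.666 m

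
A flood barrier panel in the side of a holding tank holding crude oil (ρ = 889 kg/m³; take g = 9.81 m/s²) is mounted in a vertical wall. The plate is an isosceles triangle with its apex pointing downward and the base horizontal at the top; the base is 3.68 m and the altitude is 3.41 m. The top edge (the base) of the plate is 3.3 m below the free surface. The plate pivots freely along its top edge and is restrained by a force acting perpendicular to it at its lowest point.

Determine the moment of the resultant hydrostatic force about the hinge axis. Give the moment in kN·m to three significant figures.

M ≈ 311 kN·m

γ = ρg = 889 × 9.81 / 1000 = 8.72109 kN/m³.
With the apex down, the centroid sits h/3 = 3.41/3 = 1.13667 m below the base (the top edge), so the centroid depth is h_c = 3.3 + 1.13667 = 4.43667 m.
A = ½ × 3.68 × 3.41 = 6.2744 m².
Resultant F = γ·h_c·A = 8.72109 × 4.43667 × 6.2744 = 242.773 kN.
I_c = b·h³/36 = 3.68 × 3.41³/36 = 4.0533 m⁴.
Centre of pressure: y_p = y_c + I_c/(y_c·A) = 4.43667 + 4.0533/(4.43667 × 6.2744) = 4.43667 + 0.145606 = 4.58228 m along the plane.
The resultant acts 1.13667 + 0.145606 = 1.28228 m (along the plate) below the hinge at the top edge, so the moment about the hinge is M = F × 1.28228 = 242.773 × 1.28228 = 311.303 kN·m.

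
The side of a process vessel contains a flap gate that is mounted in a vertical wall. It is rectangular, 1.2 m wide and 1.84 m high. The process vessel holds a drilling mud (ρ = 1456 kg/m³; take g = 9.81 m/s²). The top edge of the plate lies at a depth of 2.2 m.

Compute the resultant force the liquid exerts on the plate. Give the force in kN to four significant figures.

γ = ρg = 1456 × 9.81 / 1000 = 14.28336 kN/m³.
The centroid lies 1.84/2 = 0.92 m below the top edge, so the centroid depth is h_c = 2.2 + 0.92 = 3.12 m.
A = 1.2 × 1.84 = 2.208 m².
Resultant F = γ·h_c·A = 14.28336 × 3.12 × 2.208 = 98.3975 kN.

F ≈ 98.40 kN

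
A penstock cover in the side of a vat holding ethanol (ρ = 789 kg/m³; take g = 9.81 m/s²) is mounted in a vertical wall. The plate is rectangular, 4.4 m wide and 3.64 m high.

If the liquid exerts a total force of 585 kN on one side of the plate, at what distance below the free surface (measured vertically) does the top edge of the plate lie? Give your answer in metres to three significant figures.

γ = ρg = 789 × 9.81 / 1000 = 7.74009 kN/m³.
A = 4.4 × 3.64 = 16.016 m².
From F = γ·h_c·A, the centroid depth is h_c = 585/(7.74009 × 16.016) = 4.71906 m.
The centroid lies 3.64/2 = 1.82 m below the top edge, so the top edge sits at h_top = 4.71906 − 1.82 = 2.89906 m below the surface.

d_top ≈ 2.90 m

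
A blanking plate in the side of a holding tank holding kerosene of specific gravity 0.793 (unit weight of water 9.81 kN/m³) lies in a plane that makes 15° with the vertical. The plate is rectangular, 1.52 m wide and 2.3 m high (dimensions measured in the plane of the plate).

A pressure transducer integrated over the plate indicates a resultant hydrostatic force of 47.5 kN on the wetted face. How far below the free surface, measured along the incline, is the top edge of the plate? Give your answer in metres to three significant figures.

y_top ≈ 0.658 m

γ = 0.793 × 9.81 = 7.77933 kN/m³.
A = 1.52 × 2.3 = 3.496 m².
From F = γ·h_c·A, the centroid depth is h_c = 47.5/(7.77933 × 3.496) = 1.74655 m.
The plate makes 15° with the vertical, i.e. θ = 90° − 15° = 75° to the horizontal. Measuring y along the incline from the free-surface line, vertical depth h = y·sinθ with sinθ = 0.965926.
Along the incline, y_c = h_c/sinθ = 1.74655/0.965926 = 1.80816 m.
The centroid lies 2.3/2 = 1.15 m below the top edge, so the top edge sits at y_top = 1.80816 − 1.15 = 0.65816 m along the incline.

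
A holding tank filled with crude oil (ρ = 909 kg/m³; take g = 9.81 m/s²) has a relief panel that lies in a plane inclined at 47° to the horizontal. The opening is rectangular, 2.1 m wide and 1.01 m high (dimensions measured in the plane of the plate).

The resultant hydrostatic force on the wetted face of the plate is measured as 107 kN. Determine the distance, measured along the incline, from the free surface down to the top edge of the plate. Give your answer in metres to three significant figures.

γ = ρg = 909 × 9.81 / 1000 = 8.91729 kN/m³.
A = 2.1 × 1.01 = 2.121 m².
From F = γ·h_c·A, the centroid depth is h_c = 107/(8.91729 × 2.121) = 5.65731 m.
Let θ = 47° be the plate's angle to the horizontal; measure y along the incline from where the plane meets the free surface. Vertical depth h = y·sinθ with sinθ = 0.731354.
Along the incline, y_c = h_c/sinθ = 5.65731/0.731354 = 7.73539 m.
The centroid lies 1.01/2 = 0.505 m below the top edge, so the top edge sits at y_top = 7.73539 − 0.505 = 7.23039 m along the incline.

y_top ≈ 7.23 m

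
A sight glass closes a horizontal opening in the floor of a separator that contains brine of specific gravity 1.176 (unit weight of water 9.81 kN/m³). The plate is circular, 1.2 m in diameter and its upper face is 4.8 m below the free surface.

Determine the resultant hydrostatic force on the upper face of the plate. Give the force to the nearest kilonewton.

γ = 1.176 × 9.81 = 11.53656 kN/m³.
The plate is horizontal, so pressure is uniform at p = γ·h = 11.53656 × 4.8 = 55.3755 kN/m².
A = π(0.6)² = 1.13097 m².
F = p·A = 55.3755 × 1.13097 = 62.628 kN.

F ≈ 63 kN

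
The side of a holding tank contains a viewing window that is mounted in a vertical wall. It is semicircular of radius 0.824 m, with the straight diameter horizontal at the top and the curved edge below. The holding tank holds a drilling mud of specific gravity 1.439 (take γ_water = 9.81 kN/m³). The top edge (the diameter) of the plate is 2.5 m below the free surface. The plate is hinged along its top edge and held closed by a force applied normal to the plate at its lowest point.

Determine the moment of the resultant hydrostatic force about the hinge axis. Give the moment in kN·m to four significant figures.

γ = 1.439 × 9.81 = 14.11659 kN/m³.
The centroid of a semicircle lies 4r/(3π) = 0.349716 m from the diameter, here below the top edge, so the centroid depth is h_c = 2.5 + 0.349716 = 2.84972 m.
A = πr²/2 = π × 0.824²/2 = 1.06653 m².
Resultant F = γ·h_c·A = 14.11659 × 2.84972 × 1.06653 = 42.9047 kN.
I_c = (π/8 − 8/(9π))·r⁴ = 0.109757 × 0.824⁴ = 0.0505989 m⁴.
Centre of pressure: y_p = y_c + I_c/(y_c·A) = 2.84972 + 0.0505989/(2.84972 × 1.06653) = 2.84972 + 0.0166481 = 2.86637 m along the plane.
The resultant acts 0.349716 + 0.0166481 = 0.366364 m (along the plate) below the hinge at the top edge, so the moment about the hinge is M = F × 0.366364 = 42.9047 × 0.366364 = 15.7187 kN·m.

M ≈ 15.72 kN·m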